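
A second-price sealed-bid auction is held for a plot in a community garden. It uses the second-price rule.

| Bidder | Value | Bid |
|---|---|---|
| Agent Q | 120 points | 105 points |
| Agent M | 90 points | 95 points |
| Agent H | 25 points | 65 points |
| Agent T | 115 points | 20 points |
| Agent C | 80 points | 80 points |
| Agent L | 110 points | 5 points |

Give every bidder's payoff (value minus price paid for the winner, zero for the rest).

Bids in descending order: Agent Q 105 points > Agent M 95 points > Agent C 80 points > Agent H 65 points > Agent T 20 points > Agent L 5 points.
Agent Q has the top bid and wins; the price is the second-highest bid, 95 points.
Agent Q's payoff = 120 points − 95 points = 25 points. All other bidders lose, so their payoff is 0.

Payoffs: Agent Q 25 points, Agent M 0 points, Agent H 0 points, Agent T 0 points, Agent C 0 points, Agent L 0 points.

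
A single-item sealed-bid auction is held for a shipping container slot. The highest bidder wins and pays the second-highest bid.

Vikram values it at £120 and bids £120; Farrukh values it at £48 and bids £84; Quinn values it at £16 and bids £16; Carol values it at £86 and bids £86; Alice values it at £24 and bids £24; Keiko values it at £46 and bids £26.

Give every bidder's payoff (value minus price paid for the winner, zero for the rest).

Vikram £34, Farrukh £0, Quinn £0, Carol £0, Alice £0, Keiko £0.

Ranking the bids: Vikram £120 > Carol £86 > Farrukh £84 > Keiko £26 > Alice £24 > Quinn £16.
Vikram has the top bid and wins; the price is the second-highest bid, £86.
Vikram's payoff = £120 − £86 = £34. All other bidders lose, so their payoff is 0.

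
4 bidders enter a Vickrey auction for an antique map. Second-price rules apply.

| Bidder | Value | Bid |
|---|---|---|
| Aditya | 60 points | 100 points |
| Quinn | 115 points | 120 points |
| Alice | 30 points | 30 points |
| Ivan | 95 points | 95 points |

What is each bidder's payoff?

Bids in descending order: Quinn 120 points; Aditya 100 points; Ivan 95 points; Alice 30 points.
Quinn has the top bid and wins; the price is the second-highest bid, 100 points.
Quinn's payoff = 115 points − 100 points = 15 points. All other bidders lose, so their payoff is 0.

Payoffs: Aditya 0 points, Quinn 15 points, Alice 0 points, Ivan 0 points.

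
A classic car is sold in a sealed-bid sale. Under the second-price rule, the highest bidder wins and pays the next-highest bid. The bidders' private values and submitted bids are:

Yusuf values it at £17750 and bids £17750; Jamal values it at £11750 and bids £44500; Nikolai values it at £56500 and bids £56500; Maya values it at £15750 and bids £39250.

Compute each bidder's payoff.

Ordered from highest: Nikolai £56500 > Jamal £44500 > Maya £39250 > Yusuf £17750.
Nikolai has the top bid and wins; the price is the second-highest bid, £44500.
Nikolai's payoff = £56500 − £44500 = £12000. All other bidders lose, so their payoff is 0.

Payoffs: Yusuf £0, Jamal £0, Nikolai £12000, Maya £0.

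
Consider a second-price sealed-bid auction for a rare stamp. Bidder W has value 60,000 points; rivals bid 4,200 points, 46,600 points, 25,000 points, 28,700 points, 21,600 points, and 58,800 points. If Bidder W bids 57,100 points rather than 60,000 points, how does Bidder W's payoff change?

The highest competing bid is 58,800 points.
Bidding truthfully at 60,000 points: Bidder W has the top bid, wins, and pays the second-highest bid 58,800 points. Payoff = 60,000 points − 58,800 points = 1,200 points.
Bidding 57,100 points: the top bid is 58,800 points (a rival), so Bidder W loses. Payoff = 0 points.
Change = 0 points − 1,200 points = -1,200 points.
Deviating from a truthful bid can only lose payoff in a second-price auction — never gain.

Payoff change: -1,200 points.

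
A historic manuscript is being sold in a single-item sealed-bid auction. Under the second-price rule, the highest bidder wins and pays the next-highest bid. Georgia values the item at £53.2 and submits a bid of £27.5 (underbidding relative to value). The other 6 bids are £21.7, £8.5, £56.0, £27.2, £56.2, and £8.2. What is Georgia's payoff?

Georgia's payoff: £0.0.

Highest competing bid: £56.2.
Georgia's bid £27.5 is not the highest, so Georgia loses, pays nothing, and earns zero payoff.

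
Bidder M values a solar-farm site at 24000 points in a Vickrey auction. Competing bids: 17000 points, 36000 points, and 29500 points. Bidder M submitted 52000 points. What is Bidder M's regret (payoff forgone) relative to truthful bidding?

The highest competing bid is 36000 points.
Bidding truthfully at 24000 points: the top bid is 36000 points (a rival), so Bidder M loses. Payoff = 0 points.
Bidding 52000 points: Bidder M has the top bid, wins, and pays the second-highest bid 36000 points. Payoff = 24000 points − 36000 points = -12000 points.
Regret = truthful payoff − actual payoff = 0 points − -12000 points = 12000 points.

12000 points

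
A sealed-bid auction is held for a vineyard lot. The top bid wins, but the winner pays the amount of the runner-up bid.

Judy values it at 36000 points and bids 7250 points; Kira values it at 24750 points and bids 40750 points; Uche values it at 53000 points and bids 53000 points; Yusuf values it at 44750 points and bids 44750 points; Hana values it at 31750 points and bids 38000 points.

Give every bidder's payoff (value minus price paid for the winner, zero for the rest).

Bids in descending order: Uche 53000 points; Yusuf 44750 points; Kira 40750 points; Hana 38000 points; Judy 7250 points.
Uche has the top bid and wins; the price is the second-highest bid, 44750 points.
Uche's payoff = 53000 points − 44750 points = 8250 points. All other bidders lose, so their payoff is 0.

Payoffs: Judy 0 points, Kira 0 points, Uche 8250 points, Yusuf 0 points, Hana 0 points.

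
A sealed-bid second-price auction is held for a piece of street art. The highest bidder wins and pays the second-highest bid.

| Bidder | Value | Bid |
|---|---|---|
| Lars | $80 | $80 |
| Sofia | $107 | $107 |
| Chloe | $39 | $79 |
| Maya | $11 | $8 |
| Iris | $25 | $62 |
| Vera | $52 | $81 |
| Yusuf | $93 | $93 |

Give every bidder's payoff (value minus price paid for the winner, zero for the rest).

Lars $0, Sofia $14, Chloe $0, Maya $0, Iris $0, Vera $0, Yusuf $0.

Ordered from highest: Sofia $107; Yusuf $93; Vera $81; Lars $80; Chloe $79; Iris $62; Maya $8.
Sofia has the top bid and wins; the price is the second-highest bid, $93.
Sofia's payoff = $107 − $93 = $14. All other bidders lose, so their payoff is 0.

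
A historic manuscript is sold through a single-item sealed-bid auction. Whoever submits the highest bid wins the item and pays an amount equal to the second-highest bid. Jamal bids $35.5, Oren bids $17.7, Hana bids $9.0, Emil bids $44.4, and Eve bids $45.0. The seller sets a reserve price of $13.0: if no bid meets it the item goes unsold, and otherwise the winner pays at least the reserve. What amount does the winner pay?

The winner pays $44.4.

Sorted high to low: Eve $45.0; Emil $44.4; Jamal $35.5; Oren $17.7; Hana $9.0.
Eve has the highest bid, so Eve wins.
The second-highest bid is $44.4, which exceeds the reserve, so that sets the price.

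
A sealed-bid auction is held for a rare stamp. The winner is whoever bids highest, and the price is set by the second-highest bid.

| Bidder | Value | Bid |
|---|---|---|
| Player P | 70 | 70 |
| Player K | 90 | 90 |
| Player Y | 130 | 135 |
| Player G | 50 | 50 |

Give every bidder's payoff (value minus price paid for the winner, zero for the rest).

Player P 0, Player K 0, Player Y 40, Player G 0.

Ordered from highest: Player Y 135 > Player K 90 > Player P 70 > Player G 50.
Player Y has the top bid and wins; the price is the second-highest bid, 90.
Player Y's payoff = 130 − 90 = 40. All other bidders lose, so their payoff is 0.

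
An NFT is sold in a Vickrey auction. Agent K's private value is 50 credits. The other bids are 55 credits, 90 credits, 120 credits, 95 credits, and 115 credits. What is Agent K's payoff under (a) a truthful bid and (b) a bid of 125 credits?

(a) 0 credits  (b) -70 credits

The highest competing bid is 120 credits.
Bidding truthfully at 50 credits: the top bid is 120 credits (a rival), so Agent K loses. Payoff = 0 credits.
Bidding 125 credits: Agent K has the top bid, wins, and pays the second-highest bid 120 credits. Payoff = 50 credits − 120 credits = -70 credits.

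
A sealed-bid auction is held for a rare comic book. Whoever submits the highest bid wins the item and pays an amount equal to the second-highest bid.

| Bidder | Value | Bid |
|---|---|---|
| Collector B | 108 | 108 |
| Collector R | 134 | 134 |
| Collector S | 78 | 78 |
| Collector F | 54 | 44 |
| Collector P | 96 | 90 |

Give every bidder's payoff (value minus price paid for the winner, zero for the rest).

Payoffs: Collector B 0, Collector R 26, Collector S 0, Collector F 0, Collector P 0.

Ranking the bids: Collector R 134, then Collector B 108, then Collector P 90, then Collector S 78, then Collector F 44.
Collector R has the top bid and wins; the price is the second-highest bid, 108.
Collector R's payoff = 134 − 108 = 26. All other bidders lose, so their payoff is 0.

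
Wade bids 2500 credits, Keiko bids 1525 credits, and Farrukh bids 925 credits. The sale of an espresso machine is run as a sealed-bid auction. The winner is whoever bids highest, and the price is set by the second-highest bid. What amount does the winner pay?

The winner pays 1525 credits.

Bids in descending order: Wade 2500 credits > Keiko 1525 credits > Farrukh 925 credits.
Wade has the highest bid, so Wade wins.
The second-highest bid is 1525 credits, so that is what Wade pays.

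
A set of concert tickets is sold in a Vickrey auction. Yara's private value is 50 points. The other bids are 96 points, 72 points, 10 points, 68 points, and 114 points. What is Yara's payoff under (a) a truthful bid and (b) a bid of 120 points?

Truthful: 0 points; alternative: -64 points.

The highest competing bid is 114 points.
Bidding truthfully at 50 points: the top bid is 114 points (a rival), so Yara loses. Payoff = 0 points.
Bidding 120 points: Yara has the top bid, wins, and pays the second-highest bid 114 points. Payoff = 50 points − 114 points = -64 points.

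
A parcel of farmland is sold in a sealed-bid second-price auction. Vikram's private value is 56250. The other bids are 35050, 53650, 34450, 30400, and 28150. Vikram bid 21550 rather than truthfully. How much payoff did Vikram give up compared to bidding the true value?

The highest competing bid is 53650.
Bidding truthfully at 56250: Vikram has the top bid, wins, and pays the second-highest bid 53650. Payoff = 56250 − 53650 = 2600.
Bidding 21550: the top bid is 53650 (a rival), so Vikram loses. Payoff = 0.
Regret = truthful payoff − actual payoff = 2600 − 0 = 2600.
This is the dominant-strategy logic: truthful bidding weakly beats any alternative.

Regret: 2600.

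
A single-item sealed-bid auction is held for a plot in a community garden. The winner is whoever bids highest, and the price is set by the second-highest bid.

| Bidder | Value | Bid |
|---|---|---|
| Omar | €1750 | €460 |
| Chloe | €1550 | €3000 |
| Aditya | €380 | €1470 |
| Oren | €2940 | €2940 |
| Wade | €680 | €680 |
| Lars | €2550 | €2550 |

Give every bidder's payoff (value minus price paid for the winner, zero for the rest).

Omar €0, Chloe -€1390, Aditya €0, Oren €0, Wade €0, Lars €0.

Sorted high to low: Chloe €3000; Oren €2940; Lars €2550; Aditya €1470; Wade €680; Omar €460.
Chloe has the top bid and wins; the price is the second-highest bid, €2940.
Chloe's payoff = €1550 − €2940 = -€1390. All other bidders lose, so their payoff is 0.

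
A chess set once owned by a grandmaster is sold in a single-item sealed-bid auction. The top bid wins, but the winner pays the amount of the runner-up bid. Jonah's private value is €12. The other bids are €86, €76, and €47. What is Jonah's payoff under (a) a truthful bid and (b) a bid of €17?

The highest competing bid is €86.
Bidding truthfully at €12: the top bid is €86 (a rival), so Jonah loses. Payoff = €0.
Bidding €17: the top bid is €86 (a rival), so Jonah loses. Payoff = €0.
The bid only affects whether you win, not the price — here both bids land on the same side of the top rival bid, so the deviation is payoff-neutral.

(a) €0  (b) €0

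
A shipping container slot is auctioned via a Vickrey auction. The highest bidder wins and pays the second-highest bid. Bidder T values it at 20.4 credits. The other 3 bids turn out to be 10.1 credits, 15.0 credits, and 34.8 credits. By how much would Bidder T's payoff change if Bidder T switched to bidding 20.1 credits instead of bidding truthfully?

The highest competing bid is 34.8 credits.
Bidding truthfully at 20.4 credits: the top bid is 34.8 credits (a rival), so Bidder T loses. Payoff = 0.0 credits.
Bidding 20.1 credits: the top bid is 34.8 credits (a rival), so Bidder T loses. Payoff = 0.0 credits.
Change = 0.0 credits − 0.0 credits = 0.0 credits.
The bid only affects whether you win, not the price — here both bids land on the same side of the top rival bid, so the deviation is payoff-neutral.

0.0 credits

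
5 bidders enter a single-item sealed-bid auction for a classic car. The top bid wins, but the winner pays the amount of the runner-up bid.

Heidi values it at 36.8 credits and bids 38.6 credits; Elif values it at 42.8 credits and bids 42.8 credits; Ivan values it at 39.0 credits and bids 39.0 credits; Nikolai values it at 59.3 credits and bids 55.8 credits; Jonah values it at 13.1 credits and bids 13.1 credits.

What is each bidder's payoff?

Sorted high to low: Nikolai 55.8 credits; Elif 42.8 credits; Ivan 39.0 credits; Heidi 38.6 credits; Jonah 13.1 credits.
Nikolai has the top bid and wins; the price is the second-highest bid, 42.8 credits.
Nikolai's payoff = 59.3 credits − 42.8 credits = 16.5 credits. All other bidders lose, so their payoff is 0.

Heidi 0.0 credits, Elif 0.0 credits, Ivan 0.0 credits, Nikolai 16.5 credits, Jonah 0.0 credits.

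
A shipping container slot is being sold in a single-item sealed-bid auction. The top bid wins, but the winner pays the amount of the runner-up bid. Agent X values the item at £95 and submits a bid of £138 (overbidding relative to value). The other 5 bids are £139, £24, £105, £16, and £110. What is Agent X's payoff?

Payoff = £0.

Highest competing bid: £139.
Agent X's bid £138 is not the highest, so Agent X loses, pays nothing, and earns zero payoff.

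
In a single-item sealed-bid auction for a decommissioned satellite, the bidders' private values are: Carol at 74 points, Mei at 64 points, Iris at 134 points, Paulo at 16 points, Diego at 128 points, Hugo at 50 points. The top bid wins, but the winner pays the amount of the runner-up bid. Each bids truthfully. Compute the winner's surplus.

6 points

Ranking the bids: Iris 134 points > Diego 128 points > Carol 74 points > Mei 64 points > Hugo 50 points > Paulo 16 points.
Iris wins with the top bid and pays the second-highest, 128 points.
Surplus = 134 points − 128 points = 6 points.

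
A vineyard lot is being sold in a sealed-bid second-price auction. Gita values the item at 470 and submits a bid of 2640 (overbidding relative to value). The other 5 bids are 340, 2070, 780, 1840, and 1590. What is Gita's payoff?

-1600

Highest competing bid: 2070.
Gita's bid 2640 is the highest overall, so Gita wins and pays the second-highest bid, 2070.
Payoff = value − price = 470 − 2070 = -1600.
Overbidding won the item at a price above value — truthful bidding would have avoided this loss.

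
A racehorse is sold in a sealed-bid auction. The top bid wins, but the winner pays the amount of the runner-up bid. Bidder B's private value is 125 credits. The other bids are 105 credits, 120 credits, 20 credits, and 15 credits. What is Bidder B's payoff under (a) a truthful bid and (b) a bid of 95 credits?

Truthful: 5 credits; alternative: 0 credits.

The highest competing bid is 120 credits.
Bidding truthfully at 125 credits: Bidder B has the top bid, wins, and pays the second-highest bid 120 credits. Payoff = 125 credits − 120 credits = 5 credits.
Bidding 95 credits: the top bid is 120 credits (a rival), so Bidder B loses. Payoff = 0 credits.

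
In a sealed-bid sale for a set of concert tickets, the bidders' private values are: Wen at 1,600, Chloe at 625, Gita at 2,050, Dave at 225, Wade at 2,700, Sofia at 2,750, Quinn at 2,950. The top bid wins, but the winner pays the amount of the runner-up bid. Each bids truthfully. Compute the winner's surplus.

Winner's surplus: 200.

Sorted high to low: Quinn 2,950; Sofia 2,750; Wade 2,700; Gita 2,050; Wen 1,600; Chloe 625; Dave 225.
Quinn wins with the top bid and pays the second-highest, 2,750.
Surplus = 2,950 − 2,750 = 200.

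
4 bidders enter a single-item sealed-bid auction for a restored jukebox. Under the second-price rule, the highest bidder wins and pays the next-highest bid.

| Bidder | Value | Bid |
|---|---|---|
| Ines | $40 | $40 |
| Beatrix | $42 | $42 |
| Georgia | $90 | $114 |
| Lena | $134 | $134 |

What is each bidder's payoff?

Payoffs: Ines $0, Beatrix $0, Georgia $0, Lena $20.

Ordered from highest: Lena $134 > Georgia $114 > Beatrix $42 > Ines $40.
Lena has the top bid and wins; the price is the second-highest bid, $114.
Lena's payoff = $134 − $114 = $20. All other bidders lose, so their payoff is 0.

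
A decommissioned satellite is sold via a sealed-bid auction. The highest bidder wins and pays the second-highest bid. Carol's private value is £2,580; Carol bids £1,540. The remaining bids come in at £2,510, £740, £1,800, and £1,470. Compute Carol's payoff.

Highest competing bid: £2,510.
Carol's bid £1,540 is not the highest, so Carol loses, pays nothing, and earns zero payoff.

Payoff = £0.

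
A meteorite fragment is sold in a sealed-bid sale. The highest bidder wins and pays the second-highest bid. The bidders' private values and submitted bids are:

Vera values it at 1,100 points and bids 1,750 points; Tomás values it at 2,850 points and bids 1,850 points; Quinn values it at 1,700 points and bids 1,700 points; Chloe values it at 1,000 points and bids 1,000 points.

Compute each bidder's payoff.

Vera 0 points, Tomás 1,100 points, Quinn 0 points, Chloe 0 points.

Ranking the bids: Tomás 1,850 points > Vera 1,750 points > Quinn 1,700 points > Chloe 1,000 points.
Tomás has the top bid and wins; the price is the second-highest bid, 1,750 points.
Tomás's payoff = 2,850 points − 1,750 points = 1,100 points. All other bidders lose, so their payoff is 0.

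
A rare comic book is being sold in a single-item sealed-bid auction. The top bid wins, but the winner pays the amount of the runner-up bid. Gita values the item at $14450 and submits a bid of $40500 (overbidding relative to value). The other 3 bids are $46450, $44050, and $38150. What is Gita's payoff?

Highest competing bid: $46450.
Gita's bid $40500 is not the highest, so Gita loses, pays nothing, and earns zero payoff.

$0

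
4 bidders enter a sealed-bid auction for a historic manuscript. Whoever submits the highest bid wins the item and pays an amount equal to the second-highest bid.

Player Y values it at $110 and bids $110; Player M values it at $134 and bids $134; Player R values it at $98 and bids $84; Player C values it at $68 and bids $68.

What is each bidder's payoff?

Sorted high to low: Player M $134; Player Y $110; Player R $84; Player C $68.
Player M has the top bid and wins; the price is the second-highest bid, $110.
Player M's payoff = $134 − $110 = $24. All other bidders lose, so their payoff is 0.

Payoffs: Player Y $0, Player M $24, Player R $0, Player C $0.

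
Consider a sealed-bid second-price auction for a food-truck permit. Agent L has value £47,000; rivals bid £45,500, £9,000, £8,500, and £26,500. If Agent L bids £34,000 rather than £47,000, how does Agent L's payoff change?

The highest competing bid is £45,500.
Bidding truthfully at £47,000: Agent L has the top bid, wins, and pays the second-highest bid £45,500. Payoff = £47,000 − £45,500 = £1,500.
Bidding £34,000: the top bid is £45,500 (a rival), so Agent L loses. Payoff = £0.
Change = £0 − £1,500 = -£1,500.
Deviating from a truthful bid can only lose payoff in a second-price auction — never gain.

-£1,500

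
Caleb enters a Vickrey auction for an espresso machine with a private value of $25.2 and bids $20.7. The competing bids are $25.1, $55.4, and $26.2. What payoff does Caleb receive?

Highest competing bid: $55.4.
Caleb's bid $20.7 is not the highest, so Caleb loses, pays nothing, and earns zero payoff.

$0.0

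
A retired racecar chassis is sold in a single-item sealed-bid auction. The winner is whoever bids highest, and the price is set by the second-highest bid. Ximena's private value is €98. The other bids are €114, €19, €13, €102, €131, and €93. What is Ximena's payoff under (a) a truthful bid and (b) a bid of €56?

The highest competing bid is €131.
Bidding truthfully at €98: the top bid is €131 (a rival), so Ximena loses. Payoff = €0.
Bidding €56: the top bid is €131 (a rival), so Ximena loses. Payoff = €0.
The bid only affects whether you win, not the price — here both bids land on the same side of the top rival bid, so the deviation is payoff-neutral.

Truthful: €0; alternative: €0.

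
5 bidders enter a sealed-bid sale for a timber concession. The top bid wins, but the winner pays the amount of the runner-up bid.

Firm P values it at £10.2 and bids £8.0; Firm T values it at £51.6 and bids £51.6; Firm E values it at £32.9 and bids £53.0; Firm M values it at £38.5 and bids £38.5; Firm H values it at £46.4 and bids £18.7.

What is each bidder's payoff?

Ranking the bids: Firm E £53.0, then Firm T £51.6, then Firm M £38.5, then Firm H £18.7, then Firm P £8.0.
Firm E has the top bid and wins; the price is the second-highest bid, £51.6.
Firm E's payoff = £32.9 − £51.6 = -£18.7. All other bidders lose, so their payoff is 0.

Firm P £0.0, Firm T £0.0, Firm E -£18.7, Firm M £0.0, Firm H £0.0.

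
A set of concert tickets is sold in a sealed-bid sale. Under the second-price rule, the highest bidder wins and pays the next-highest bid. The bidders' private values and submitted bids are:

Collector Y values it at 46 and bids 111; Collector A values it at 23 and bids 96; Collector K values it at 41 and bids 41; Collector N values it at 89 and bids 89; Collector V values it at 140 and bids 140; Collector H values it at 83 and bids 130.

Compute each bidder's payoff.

Ranking the bids: Collector V 140, then Collector H 130, then Collector Y 111, then Collector A 96, then Collector N 89, then Collector K 41.
Collector V has the top bid and wins; the price is the second-highest bid, 130.
Collector V's payoff = 140 − 130 = 10. All other bidders lose, so their payoff is 0.

Payoffs: Collector Y 0, Collector A 0, Collector K 0, Collector N 0, Collector V 10, Collector H 0.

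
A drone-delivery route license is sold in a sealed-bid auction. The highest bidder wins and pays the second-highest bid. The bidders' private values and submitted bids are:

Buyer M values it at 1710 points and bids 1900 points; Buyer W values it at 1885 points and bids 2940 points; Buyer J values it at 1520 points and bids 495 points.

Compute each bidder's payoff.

Payoffs: Buyer M 0 points, Buyer W -15 points, Buyer J 0 points.

Bids in descending order: Buyer W 2940 points; Buyer M 1900 points; Buyer J 495 points.
Buyer W has the top bid and wins; the price is the second-highest bid, 1900 points.
Buyer W's payoff = 1885 points − 1900 points = -15 points. All other bidders lose, so their payoff is 0.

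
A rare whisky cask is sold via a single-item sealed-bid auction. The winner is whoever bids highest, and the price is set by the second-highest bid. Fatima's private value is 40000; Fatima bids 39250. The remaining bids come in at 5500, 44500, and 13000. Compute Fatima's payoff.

Highest competing bid: 44500.
Fatima's bid 39250 is not the highest, so Fatima loses, pays nothing, and earns zero payoff.

Fatima's payoff: 0.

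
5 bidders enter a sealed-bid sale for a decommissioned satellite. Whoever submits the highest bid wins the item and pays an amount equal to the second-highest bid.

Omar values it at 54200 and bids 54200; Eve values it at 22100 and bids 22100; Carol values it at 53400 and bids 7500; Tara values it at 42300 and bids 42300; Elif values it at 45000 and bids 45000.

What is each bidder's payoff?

Omar 9200, Eve 0, Carol 0, Tara 0, Elif 0.

Ranking the bids: Omar 54200, then Elif 45000, then Tara 42300, then Eve 22100, then Carol 7500.
Omar has the top bid and wins; the price is the second-highest bid, 45000.
Omar's payoff = 54200 − 45000 = 9200. All other bidders lose, so their payoff is 0.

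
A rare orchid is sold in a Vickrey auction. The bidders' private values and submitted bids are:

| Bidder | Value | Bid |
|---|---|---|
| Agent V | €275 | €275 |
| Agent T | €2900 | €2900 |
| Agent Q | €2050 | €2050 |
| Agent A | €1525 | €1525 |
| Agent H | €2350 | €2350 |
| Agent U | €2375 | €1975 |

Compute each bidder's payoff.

Payoffs: Agent V €0, Agent T €550, Agent Q €0, Agent A €0, Agent H €0, Agent U €0.

Ranking the bids: Agent T €2900; Agent H €2350; Agent Q €2050; Agent U €1975; Agent A €1525; Agent V €275.
Agent T has the top bid and wins; the price is the second-highest bid, €2350.
Agent T's payoff = €2900 − €2350 = €550. All other bidders lose, so their payoff is 0.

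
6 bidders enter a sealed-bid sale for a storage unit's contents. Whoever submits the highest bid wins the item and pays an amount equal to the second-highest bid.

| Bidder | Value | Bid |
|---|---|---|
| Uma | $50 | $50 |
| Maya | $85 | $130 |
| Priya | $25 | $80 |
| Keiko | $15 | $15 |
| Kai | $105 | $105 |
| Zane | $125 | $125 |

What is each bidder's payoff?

Uma $0, Maya -$40, Priya $0, Keiko $0, Kai $0, Zane $0.

Sorted high to low: Maya $130 > Zane $125 > Kai $105 > Priya $80 > Uma $50 > Keiko $15.
Maya has the top bid and wins; the price is the second-highest bid, $125.
Maya's payoff = $85 − $125 = -$40. All other bidders lose, so their payoff is 0.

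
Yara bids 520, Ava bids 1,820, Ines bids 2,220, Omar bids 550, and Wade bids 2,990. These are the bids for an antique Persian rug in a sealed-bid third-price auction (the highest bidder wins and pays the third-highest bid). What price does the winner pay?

Ranking the bids: Wade 2,990; Ines 2,220; Ava 1,820; Omar 550; Yara 520.
Wade is the highest bidder, so Wade wins.
Under the third-price rule, the price is the third-highest bid: 1,820.

Price paid: 1,820.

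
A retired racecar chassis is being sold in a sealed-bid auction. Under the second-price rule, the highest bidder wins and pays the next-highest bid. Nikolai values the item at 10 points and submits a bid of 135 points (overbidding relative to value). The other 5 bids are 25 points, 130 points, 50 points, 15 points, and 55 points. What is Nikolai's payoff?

-120 points

Highest competing bid: 130 points.
Nikolai's bid 135 points is the highest overall, so Nikolai wins and pays the second-highest bid, 130 points.
Payoff = value − price = 10 points − 130 points = -120 points.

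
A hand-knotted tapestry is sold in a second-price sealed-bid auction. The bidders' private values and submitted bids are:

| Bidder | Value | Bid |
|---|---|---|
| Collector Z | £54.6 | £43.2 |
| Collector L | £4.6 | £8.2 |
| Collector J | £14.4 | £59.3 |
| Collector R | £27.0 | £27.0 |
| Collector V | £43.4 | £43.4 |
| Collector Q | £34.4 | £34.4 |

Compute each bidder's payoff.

Sorted high to low: Collector J £59.3, then Collector V £43.4, then Collector Z £43.2, then Collector Q £34.4, then Collector R £27.0, then Collector L £8.2.
Collector J has the top bid and wins; the price is the second-highest bid, £43.4.
Collector J's payoff = £14.4 − £43.4 = -£29.0. All other bidders lose, so their payoff is 0.

Collector Z £0.0, Collector L £0.0, Collector J -£29.0, Collector R £0.0, Collector V £0.0, Collector Q £0.0.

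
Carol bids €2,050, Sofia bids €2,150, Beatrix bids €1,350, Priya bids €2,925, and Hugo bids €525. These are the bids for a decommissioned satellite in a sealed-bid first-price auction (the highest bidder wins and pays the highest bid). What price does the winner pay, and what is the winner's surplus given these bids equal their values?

Price €2,925; surplus €0.

Sorted high to low: Priya €2,925 > Sofia €2,150 > Carol €2,050 > Beatrix €1,350 > Hugo €525.
Priya is the highest bidder, so Priya wins.
Under the first-price rule, the price is the highest bid: €2,925.
Surplus = €2,925 − €2,925 = €0.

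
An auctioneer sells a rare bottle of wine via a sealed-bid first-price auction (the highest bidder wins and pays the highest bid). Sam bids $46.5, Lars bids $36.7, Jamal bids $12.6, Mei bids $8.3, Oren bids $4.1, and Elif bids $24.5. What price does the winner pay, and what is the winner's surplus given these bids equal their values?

Bids in descending order: Sam $46.5; Lars $36.7; Elif $24.5; Jamal $12.6; Mei $8.3; Oren $4.1.
Sam is the highest bidder, so Sam wins.
Under the first-price rule, the price is the highest bid: $46.5.
Surplus = $46.5 − $46.5 = $0.0.

The winner pays $46.5 for a surplus of $0.0.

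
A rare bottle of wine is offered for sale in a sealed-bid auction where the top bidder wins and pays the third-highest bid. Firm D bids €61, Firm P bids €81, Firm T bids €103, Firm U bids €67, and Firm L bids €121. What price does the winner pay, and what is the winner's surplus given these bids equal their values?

Bids in descending order: Firm L €121; Firm T €103; Firm P €81; Firm U €67; Firm D €61.
Firm L is the highest bidder, so Firm L wins.
Under the third-price rule, the price is the third-highest bid: €81.
Surplus = €121 − €81 = €40.

Price €81; surplus €40.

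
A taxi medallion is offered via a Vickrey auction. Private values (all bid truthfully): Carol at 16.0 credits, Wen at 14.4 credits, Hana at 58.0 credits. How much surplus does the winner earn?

Surplus = 42.0 credits.

Ordered from highest: Hana 58.0 credits > Carol 16.0 credits > Wen 14.4 credits.
Hana wins with the top bid and pays the second-highest, 16.0 credits.
Surplus = 58.0 credits − 16.0 credits = 42.0 credits.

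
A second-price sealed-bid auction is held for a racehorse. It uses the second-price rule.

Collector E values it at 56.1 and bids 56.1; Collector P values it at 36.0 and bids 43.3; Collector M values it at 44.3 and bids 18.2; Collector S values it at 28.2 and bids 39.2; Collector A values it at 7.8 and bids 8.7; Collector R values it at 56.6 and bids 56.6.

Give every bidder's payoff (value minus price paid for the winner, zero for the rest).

Collector E 0.0, Collector P 0.0, Collector M 0.0, Collector S 0.0, Collector A 0.0, Collector R 0.5.

Ordered from highest: Collector R 56.6, then Collector E 56.1, then Collector P 43.3, then Collector S 39.2, then Collector M 18.2, then Collector A 8.7.
Collector R has the top bid and wins; the price is the second-highest bid, 56.1.
Collector R's payoff = 56.6 − 56.1 = 0.5. All other bidders lose, so their payoff is 0.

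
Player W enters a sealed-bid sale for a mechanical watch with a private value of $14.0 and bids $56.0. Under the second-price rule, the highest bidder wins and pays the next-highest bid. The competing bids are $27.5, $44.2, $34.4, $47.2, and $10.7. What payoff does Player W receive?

-$33.2

Highest competing bid: $47.2.
Player W's bid $56.0 is the highest overall, so Player W wins and pays the second-highest bid, $47.2.
Payoff = value − price = $14.0 − $47.2 = -$33.2.
Overbidding won the item at a price above value — truthful bidding would have avoided this loss.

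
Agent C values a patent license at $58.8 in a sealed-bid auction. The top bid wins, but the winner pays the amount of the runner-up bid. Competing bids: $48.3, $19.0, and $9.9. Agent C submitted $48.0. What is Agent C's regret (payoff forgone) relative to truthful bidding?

Payoff forgone: $10.5.

The highest competing bid is $48.3.
Bidding truthfully at $58.8: Agent C has the top bid, wins, and pays the second-highest bid $48.3. Payoff = $58.8 − $48.3 = $10.5.
Bidding $48.0: the top bid is $48.3 (a rival), so Agent C loses. Payoff = $0.0.
Regret = truthful payoff − actual payoff = $10.5 − $0.0 = $10.5.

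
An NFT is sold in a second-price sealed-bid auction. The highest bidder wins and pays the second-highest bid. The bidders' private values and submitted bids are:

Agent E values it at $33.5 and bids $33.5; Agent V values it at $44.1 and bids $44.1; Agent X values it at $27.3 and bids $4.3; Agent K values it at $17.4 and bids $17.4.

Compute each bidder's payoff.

Agent E $0.0, Agent V $10.6, Agent X $0.0, Agent K $0.0.

Sorted high to low: Agent V $44.1 > Agent E $33.5 > Agent K $17.4 > Agent X $4.3.
Agent V has the top bid and wins; the price is the second-highest bid, $33.5.
Agent V's payoff = $44.1 − $33.5 = $10.6. All other bidders lose, so their payoff is 0.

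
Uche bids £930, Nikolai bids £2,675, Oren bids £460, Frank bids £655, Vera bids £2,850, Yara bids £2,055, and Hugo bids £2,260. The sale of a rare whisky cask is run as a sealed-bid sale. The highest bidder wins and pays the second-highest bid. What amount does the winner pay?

Sorted high to low: Vera £2,850 > Nikolai £2,675 > Hugo £2,260 > Yara £2,055 > Uche £930 > Frank £655 > Oren £460.
Vera has the highest bid, so Vera wins.
The second-highest bid is £2,675, so that is what Vera pays.

£2,675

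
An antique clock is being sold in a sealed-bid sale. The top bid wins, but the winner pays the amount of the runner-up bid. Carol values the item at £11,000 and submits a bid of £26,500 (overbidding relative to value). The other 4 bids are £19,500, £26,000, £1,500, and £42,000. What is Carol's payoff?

Carol's payoff: £0.

Highest competing bid: £42,000.
Carol's bid £26,500 is not the highest, so Carol loses, pays nothing, and earns zero payoff.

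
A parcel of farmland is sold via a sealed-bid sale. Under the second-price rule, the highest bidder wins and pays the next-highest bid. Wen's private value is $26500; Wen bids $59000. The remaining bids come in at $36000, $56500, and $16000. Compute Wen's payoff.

-$30000

Highest competing bid: $56500.
Wen's bid $59000 is the highest overall, so Wen wins and pays the second-highest bid, $56500.
Payoff = value − price = $26500 − $56500 = -$30000.
Overbidding won the item at a price above value — truthful bidding would have avoided this loss.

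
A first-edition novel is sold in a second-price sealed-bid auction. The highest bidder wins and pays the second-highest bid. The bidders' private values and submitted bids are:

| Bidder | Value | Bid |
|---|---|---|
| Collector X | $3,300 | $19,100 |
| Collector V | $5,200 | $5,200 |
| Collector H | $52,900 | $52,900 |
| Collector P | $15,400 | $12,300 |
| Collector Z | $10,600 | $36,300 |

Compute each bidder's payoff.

Payoffs: Collector X $0, Collector V $0, Collector H $16,600, Collector P $0, Collector Z $0.

Bids in descending order: Collector H $52,900, then Collector Z $36,300, then Collector X $19,100, then Collector P $12,300, then Collector V $5,200.
Collector H has the top bid and wins; the price is the second-highest bid, $36,300.
Collector H's payoff = $52,900 − $36,300 = $16,600. All other bidders lose, so their payoff is 0.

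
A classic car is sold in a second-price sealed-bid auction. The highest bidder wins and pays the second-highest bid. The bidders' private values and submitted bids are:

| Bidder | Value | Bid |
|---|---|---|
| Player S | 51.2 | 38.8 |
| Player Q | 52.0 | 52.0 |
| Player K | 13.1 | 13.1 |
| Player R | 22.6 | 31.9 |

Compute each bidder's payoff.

Player S 0.0, Player Q 13.2, Player K 0.0, Player R 0.0.

Bids in descending order: Player Q 52.0 > Player S 38.8 > Player R 31.9 > Player K 13.1.
Player Q has the top bid and wins; the price is the second-highest bid, 38.8.
Player Q's payoff = 52.0 − 38.8 = 13.2. All other bidders lose, so their payoff is 0.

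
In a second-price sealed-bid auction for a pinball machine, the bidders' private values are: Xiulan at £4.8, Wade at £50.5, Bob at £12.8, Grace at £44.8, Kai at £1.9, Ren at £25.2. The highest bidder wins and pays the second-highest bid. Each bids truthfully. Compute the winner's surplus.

Ordered from highest: Wade £50.5 > Grace £44.8 > Ren £25.2 > Bob £12.8 > Xiulan £4.8 > Kai £1.9.
Wade wins with the top bid and pays the second-highest, £44.8.
Surplus = £50.5 − £44.8 = £5.7.

Surplus = £5.7.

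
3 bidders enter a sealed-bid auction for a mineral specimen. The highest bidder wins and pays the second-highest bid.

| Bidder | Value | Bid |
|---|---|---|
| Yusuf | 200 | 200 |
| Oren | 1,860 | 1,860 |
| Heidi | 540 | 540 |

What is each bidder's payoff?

Ranking the bids: Oren 1,860, then Heidi 540, then Yusuf 200.
Oren has the top bid and wins; the price is the second-highest bid, 540.
Oren's payoff = 1,860 − 540 = 1,320. All other bidders lose, so their payoff is 0.

Yusuf 0, Oren 1,320, Heidi 0.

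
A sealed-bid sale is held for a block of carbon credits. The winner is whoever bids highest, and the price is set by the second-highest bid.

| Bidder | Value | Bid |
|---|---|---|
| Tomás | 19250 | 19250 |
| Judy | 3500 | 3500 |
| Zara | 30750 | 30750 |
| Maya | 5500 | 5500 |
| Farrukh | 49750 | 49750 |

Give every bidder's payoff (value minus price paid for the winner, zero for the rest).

Tomás 0, Judy 0, Zara 0, Maya 0, Farrukh 19000.

Sorted high to low: Farrukh 49750, then Zara 30750, then Tomás 19250, then Maya 5500, then Judy 3500.
Farrukh has the top bid and wins; the price is the second-highest bid, 30750.
Farrukh's payoff = 49750 − 30750 = 19000. All other bidders lose, so their payoff is 0.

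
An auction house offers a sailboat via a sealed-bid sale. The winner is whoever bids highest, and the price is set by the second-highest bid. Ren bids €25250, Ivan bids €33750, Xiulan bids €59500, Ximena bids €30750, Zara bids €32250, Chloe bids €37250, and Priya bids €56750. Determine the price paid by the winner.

€56750

Ordered from highest: Xiulan €59500 > Priya €56750 > Chloe €37250 > Ivan €33750 > Zara €32250 > Ximena €30750 > Ren €25250.
Xiulan has the highest bid, so Xiulan wins.
The second-highest bid is €56750, so that is what Xiulan pays.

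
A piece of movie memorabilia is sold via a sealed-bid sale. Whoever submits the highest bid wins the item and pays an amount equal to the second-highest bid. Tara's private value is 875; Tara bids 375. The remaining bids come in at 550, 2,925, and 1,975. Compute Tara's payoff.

0

Highest competing bid: 2,925.
Tara's bid 375 is not the highest, so Tara loses, pays nothing, and earns zero payoff.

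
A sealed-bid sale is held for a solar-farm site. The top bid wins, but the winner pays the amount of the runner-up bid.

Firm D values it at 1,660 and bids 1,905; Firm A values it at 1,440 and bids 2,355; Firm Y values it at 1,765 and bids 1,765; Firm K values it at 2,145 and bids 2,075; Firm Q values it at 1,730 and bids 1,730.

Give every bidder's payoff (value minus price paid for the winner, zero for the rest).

Payoffs: Firm D 0, Firm A -635, Firm Y 0, Firm K 0, Firm Q 0.

Ordered from highest: Firm A 2,355 > Firm K 2,075 > Firm D 1,905 > Firm Y 1,765 > Firm Q 1,730.
Firm A has the top bid and wins; the price is the second-highest bid, 2,075.
Firm A's payoff = 1,440 − 2,075 = -635. All other bidders lose, so their payoff is 0.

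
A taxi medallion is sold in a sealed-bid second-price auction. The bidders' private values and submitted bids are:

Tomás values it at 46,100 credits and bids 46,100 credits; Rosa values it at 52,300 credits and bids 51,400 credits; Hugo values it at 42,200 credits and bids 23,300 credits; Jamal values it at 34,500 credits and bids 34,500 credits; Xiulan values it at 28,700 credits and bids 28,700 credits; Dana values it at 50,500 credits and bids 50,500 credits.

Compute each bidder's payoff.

Tomás 0 credits, Rosa 1,800 credits, Hugo 0 credits, Jamal 0 credits, Xiulan 0 credits, Dana 0 credits.

Ranking the bids: Rosa 51,400 credits > Dana 50,500 credits > Tomás 46,100 credits > Jamal 34,500 credits > Xiulan 28,700 credits > Hugo 23,300 credits.
Rosa has the top bid and wins; the price is the second-highest bid, 50,500 credits.
Rosa's payoff = 52,300 credits − 50,500 credits = 1,800 credits. All other bidders lose, so their payoff is 0.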